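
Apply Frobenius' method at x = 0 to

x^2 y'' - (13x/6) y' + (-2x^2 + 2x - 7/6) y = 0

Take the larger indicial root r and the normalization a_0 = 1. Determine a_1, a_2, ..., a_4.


Write in Frobenius form y'' + (p(x)/x) y' + (q(x)/x^2) y = 0:
  p(x) = -13/6,  q(x) = -2x^2 + 2x - 7/6.
Indicial equation: r(r-1) + (-13/6) r + (-7/6) = 0 -> roots r_1 = 7/2, r_2 = -1/3.
Take r = r_1 = 7/2. Let y(x) = x^r sum_{n>=0} a_n x^n with a_0 = 1.
Substitute y = x^r sum a_n x^n and match x^{r+n}. The recurrence is
  D(n) a_n + 2 a_{n-1} - 2 a_{n-2} = 0,  where D(n) = (r+n)(r+n-1) + (-13/6)(r+n) + (-7/6).
  a_n = [-2 a_{n-1} + 2 a_{n-2}] / D(n).
Since the indicial polynomial factors as (r - r_1)(r - r_2), D(n) = (r_1 + n - r_1)(r_1 + n - r_2) = n(n + 23/6).
Evaluating step by step (a_0 = 1):
  n = 1: D(1) = 1(1 + 23/6) = 29/6; numerator = -2(1) = -2; a_1 = (-2)/(29/6) = -12/29
  n = 2: D(2) = 2(2 + 23/6) = 35/3; numerator = -2(-12/29) + 2(1) = 82/29; a_2 = (82/29)/(35/3) = 246/1015
  n = 3: D(3) = 3(3 + 23/6) = 41/2; numerator = -2(246/1015) + 2(-12/29) = -1332/1015; a_3 = (-1332/1015)/(41/2) = -2664/41615
  n = 4: D(4) = 4(4 + 23/6) = 94/3; numerator = -2(-2664/41615) + 2(246/1015) = 5100/8323; a_4 = (5100/8323)/(94/3) = 7650/391181

r = 7/2; a_0 = 1; a_1 = -12/29; a_2 = 246/1015; a_3 = -2664/41615; a_4 = 7650/391181


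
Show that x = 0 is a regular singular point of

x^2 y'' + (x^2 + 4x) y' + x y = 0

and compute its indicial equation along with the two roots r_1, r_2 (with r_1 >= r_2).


Divide by x^2 to reach normal form y'' + P_1(x) y' + P_2(x) y = 0 with P_1(x) = 1 + 4/x and P_2(x) = 1/x.
x = 0 is a singular point because the y'-coefficient 1 + 4/x has a pole at x = 0 and the y-coefficient 1/x has a pole at x = 0.
It is a regular singular point because x P_1(x) = p(x) = x + 4 and x^2 P_2(x) = q(x) = x are polynomials, hence analytic at x = 0.
p(0) = 4,  q(0) = 0.
Indicial equation: r(r-1) + p(0) r + q(0) = 0, i.e. r^2 + (p(0) - 1) r + q(0) = 0, i.e. r^2 + 3 r = 0.
Discriminant: (3)^2 - 4(0) = 9, so r = (-3 ± 3)/2.
Solving: r_1 = 0, r_2 = -3.

indicial: r^2 + 3 r = 0; roots r_1 = 0, r_2 = -3


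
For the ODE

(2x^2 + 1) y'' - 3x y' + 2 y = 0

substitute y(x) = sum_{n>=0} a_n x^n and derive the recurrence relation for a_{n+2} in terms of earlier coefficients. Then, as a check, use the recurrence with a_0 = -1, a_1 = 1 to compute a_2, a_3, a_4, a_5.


Substitute y = sum_n a_n x^n.
(1 + 2 x^2) y'' contributes (n+2)(n+1) a_{n+2} + 2 n(n-1) a_n at x^n.
-3 x y'(x) contributes -3 n a_n at x^n.
2 y(x) contributes 2 a_n at x^n.
Matching x^n: (n+2)(n+1) a_{n+2} + (2 n(n-1) - 3 n + 2) a_n = 0.
Thus a_{n+2} = (-2 n(n-1) + 3 n - 2) / ((n+1)(n+2)) * a_n.

Check with a_0 = -1, a_1 = 1 (apply the recurrence for n = 0, 1, 2, 3): a_0 = -1, a_1 = 1, a_2 = 1, a_3 = 1/6, a_4 = 0, a_5 = -1/24.

a_(n+2) = (-2 n(n-1) + 3 n - 2) / ((n+1)(n+2)) * a_n; check: a_0 = -1, a_1 = 1, a_2 = 1, a_3 = 1/6, a_4 = 0, a_5 = -1/24


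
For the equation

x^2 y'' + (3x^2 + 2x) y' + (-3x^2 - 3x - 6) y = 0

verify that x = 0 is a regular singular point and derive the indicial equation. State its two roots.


Divide by x^2 to reach normal form y'' + P_1(x) y' + P_2(x) y = 0 with P_1(x) = 3 + 2/x and P_2(x) = -3 - 3/x - 6/x^2.
x = 0 is a singular point because the y'-coefficient 3 + 2/x has a pole at x = 0 and the y-coefficient -3 - 3/x - 6/x^2 has a pole at x = 0.
It is a regular singular point because x P_1(x) = p(x) = 3x + 2 and x^2 P_2(x) = q(x) = -3x^2 - 3x - 6 are polynomials, hence analytic at x = 0.
p(0) = 2,  q(0) = -6.
Indicial equation: r(r-1) + p(0) r + q(0) = 0, i.e. r^2 + (p(0) - 1) r + q(0) = 0, i.e. r^2 + 1 r - 6 = 0.
Discriminant: (1)^2 - 4(-6) = 25, so r = (-1 ± 5)/2.
Solving: r_1 = 2, r_2 = -3.

indicial: r^2 + 1 r - 6 = 0; roots r_1 = 2, r_2 = -3


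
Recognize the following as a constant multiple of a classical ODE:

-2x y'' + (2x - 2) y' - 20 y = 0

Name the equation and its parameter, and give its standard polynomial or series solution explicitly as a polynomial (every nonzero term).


All three coefficients share the factor -2; dividing through by -2 gives  x y'' + (1 - x) y' + 10 y = 0.
This matches the Laguerre equation x y'' + (1 - x) y' + n y = 0 with n = 10; the polynomial solution is L_10(x).
With y = sum_k a_k x^k, matching x^k gives (k+1)k a_{k+1} + (k+1) a_{k+1} - k a_k + n a_k = 0, i.e. (k+1)^2 a_{k+1} = (k - n) a_k = (k - 10) a_k. The right side vanishes at k = 10, so the series terminates at degree 10.
Standard normalization L_n(0) = 1 gives a_0 = 1. Work upward with a_{k+1} = (k - 10) a_k / (k+1)^2:
  a_1 = (0 - 10)(1) / 1^2 = -10/1 = -10
  a_2 = (1 - 10)(-10) / 2^2 = 90/4 = 45/2
  a_3 = (2 - 10)(45/2) / 3^2 = -180/9 = -20
  a_4 = (3 - 10)(-20) / 4^2 = 140/16 = 35/4
  a_5 = (4 - 10)(35/4) / 5^2 = (-105/2)/25 = -21/10
  a_6 = (5 - 10)(-21/10) / 6^2 = (21/2)/36 = 7/24
  a_7 = (6 - 10)(7/24) / 7^2 = (-7/6)/49 = -1/42
  a_8 = (7 - 10)(-1/42) / 8^2 = (1/14)/64 = 1/896
  a_9 = (8 - 10)(1/896) / 9^2 = (-1/448)/81 = -1/36288
  a_10 = (9 - 10)(-1/36288) / 10^2 = (1/36288)/100 = 1/3628800
Hence L_10(x) = x^10/3628800 - x^9/36288 + x^8/896 - x^7/42 + 7 x^6/24 - 21 x^5/10 + 35 x^4/4 - 20 x^3 + 45 x^2/2 - 10 x + 1.

L_10(x); series = x^10/3628800 - x^9/36288 + x^8/896 - x^7/42 + 7 x^6/24 - 21 x^5/10 + 35 x^4/4 - 20 x^3 + 45 x^2/2 - 10 x + 1


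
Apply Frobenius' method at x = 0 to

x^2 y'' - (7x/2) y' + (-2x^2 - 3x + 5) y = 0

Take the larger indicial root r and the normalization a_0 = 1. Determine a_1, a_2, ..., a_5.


Write in Frobenius form y'' + (p(x)/x) y' + (q(x)/x^2) y = 0:
  p(x) = -7/2,  q(x) = -2x^2 - 3x + 5.
Indicial equation: r(r-1) + (-7/2) r + (5) = 0 -> roots r_1 = 5/2, r_2 = 2.
Take r = r_1 = 5/2. Let y(x) = x^r sum_{n>=0} a_n x^n with a_0 = 1.
Substitute y = x^r sum a_n x^n and match x^{r+n}. The recurrence is
  D(n) a_n - 3 a_{n-1} - 2 a_{n-2} = 0,  where D(n) = (r+n)(r+n-1) + (-7/2)(r+n) + (5).
  a_n = [3 a_{n-1} + 2 a_{n-2}] / D(n).
Since the indicial polynomial factors as (r - r_1)(r - r_2), D(n) = (r_1 + n - r_1)(r_1 + n - r_2) = n(n + 1/2).
Evaluating step by step (a_0 = 1):
  n = 1: D(1) = 1(1 + 1/2) = 3/2; numerator = 3(1) = 3; a_1 = (3)/(3/2) = 2
  n = 2: D(2) = 2(2 + 1/2) = 5; numerator = 3(2) + 2(1) = 8; a_2 = (8)/(5) = 8/5
  n = 3: D(3) = 3(3 + 1/2) = 21/2; numerator = 3(8/5) + 2(2) = 44/5; a_3 = (44/5)/(21/2) = 88/105
  n = 4: D(4) = 4(4 + 1/2) = 18; numerator = 3(88/105) + 2(8/5) = 40/7; a_4 = (40/7)/(18) = 20/63
  n = 5: D(5) = 5(5 + 1/2) = 55/2; numerator = 3(20/63) + 2(88/105) = 92/35; a_5 = (92/35)/(55/2) = 184/1925

r = 5/2; a_0 = 1; a_1 = 2; a_2 = 8/5; a_3 = 88/105; a_4 = 20/63; a_5 = 184/1925


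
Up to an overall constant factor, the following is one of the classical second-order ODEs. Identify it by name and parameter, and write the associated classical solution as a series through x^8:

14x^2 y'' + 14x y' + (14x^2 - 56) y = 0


All three coefficients share the factor 14; dividing through by 14 gives  x^2 y'' + x y' + (x^2 - 4) y = 0.
This matches the Bessel equation x^2 y'' + x y' + (x^2 - nu^2) y = 0 with nu^2 = 4, so nu = 2; the solution bounded at x = 0 is J_2(x).
Frobenius at x = 0: indicial roots ±nu; for r = nu the recurrence k(k + 2nu) c_k = -c_{k-2} gives the standard series J_nu(x) = sum_{k>=0} (-1)^k / (k! (k+nu)!) (x/2)^(2k+nu). Evaluate the first 4 terms:
  k = 0: (-1)^0 / (0! * 2! * 2^2) x^2 = 1/(1*2*4) x^2 = (1/8) x^2
  k = 1: (-1)^1 / (1! * 3! * 2^4) x^4 = -1/(1*6*16) x^4 = (-1/96) x^4
  k = 2: (-1)^2 / (2! * 4! * 2^6) x^6 = 1/(2*24*64) x^6 = (1/3072) x^6
  k = 3: (-1)^3 / (3! * 5! * 2^8) x^8 = -1/(6*120*256) x^8 = (-1/184320) x^8
Hence J_2(x) = -x^8/184320 + x^6/3072 - x^4/96 + x^2/8 + ....

J_2(x); series = -x^8/184320 + x^6/3072 - x^4/96 + x^2/8


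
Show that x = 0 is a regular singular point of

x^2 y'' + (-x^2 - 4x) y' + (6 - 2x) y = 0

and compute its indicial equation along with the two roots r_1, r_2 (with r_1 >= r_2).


Divide by x^2 to reach normal form y'' + P_1(x) y' + P_2(x) y = 0 with P_1(x) = -1 - 4/x and P_2(x) = -2/x + 6/x^2.
x = 0 is a singular point because the y'-coefficient -1 - 4/x has a pole at x = 0 and the y-coefficient -2/x + 6/x^2 has a pole at x = 0.
It is a regular singular point because x P_1(x) = p(x) = -x - 4 and x^2 P_2(x) = q(x) = 6 - 2x are polynomials, hence analytic at x = 0.
p(0) = -4,  q(0) = 6.
Indicial equation: r(r-1) + p(0) r + q(0) = 0, i.e. r^2 + (p(0) - 1) r + q(0) = 0, i.e. r^2 - 5 r + 6 = 0.
Discriminant: (-5)^2 - 4(6) = 1, so r = (5 ± 1)/2.
Solving: r_1 = 3, r_2 = 2.

indicial: r^2 - 5 r + 6 = 0; roots r_1 = 3, r_2 = 2


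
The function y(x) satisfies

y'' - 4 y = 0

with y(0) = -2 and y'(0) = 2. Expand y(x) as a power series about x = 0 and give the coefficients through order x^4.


Ansatz: y(x) = sum_{n>=0} a_n x^n, so y'(x) = sum_{n>=1} n a_n x^(n-1) and y''(x) = sum_{n>=2} n(n-1) a_n x^(n-2).
Substitute into P(x) y'' + Q(x) y' + R(x) y = 0 with P(x) = 1, Q(x) = 0, R(x) = -4, and match powers of x.
Initial conditions: a_0 = -2, a_1 = 2.
Setting the coefficient of each power of x to zero and solving order by order (substituting the coefficients already found):
  x^0: 2 a_2 - 4 a_0 = 0  ->  2 a_2 = 4 a_0 = -8  ->  a_2 = -4
  x^1: 6 a_3 - 4 a_1 = 0  ->  6 a_3 = 4 a_1 = 8  ->  a_3 = 4/3
  x^2: 12 a_4 - 4 a_2 = 0  ->  12 a_4 = 4 a_2 = -16  ->  a_4 = -4/3
Truncated series: y(x) = -2 + 2 x - 4 x^2 + (4/3) x^3 - (4/3) x^4 + O(x^5).

a_0 = -2; a_1 = 2; a_2 = -4; a_3 = 4/3; a_4 = -4/3


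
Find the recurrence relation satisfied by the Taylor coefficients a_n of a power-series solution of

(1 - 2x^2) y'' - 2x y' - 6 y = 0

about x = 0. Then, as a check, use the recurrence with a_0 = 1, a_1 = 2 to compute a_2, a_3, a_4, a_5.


Substitute y = sum_n a_n x^n.
(1 - 2 x^2) y'' contributes (n+2)(n+1) a_{n+2} - 2 n(n-1) a_n at x^n.
-2 x y'(x) contributes -2 n a_n at x^n.
-6 y(x) contributes -6 a_n at x^n.
Matching x^n: (n+2)(n+1) a_{n+2} + (-2 n(n-1) - 2 n - 6) a_n = 0.
Thus a_{n+2} = (2 n(n-1) + 2 n + 6) / ((n+1)(n+2)) * a_n.

Check with a_0 = 1, a_1 = 2 (apply the recurrence for n = 0, 1, 2, 3): a_0 = 1, a_1 = 2, a_2 = 3, a_3 = 8/3, a_4 = 7/2, a_5 = 16/5.

a_(n+2) = (2 n(n-1) + 2 n + 6) / ((n+1)(n+2)) * a_n; check: a_0 = 1, a_1 = 2, a_2 = 3, a_3 = 8/3, a_4 = 7/2, a_5 = 16/5


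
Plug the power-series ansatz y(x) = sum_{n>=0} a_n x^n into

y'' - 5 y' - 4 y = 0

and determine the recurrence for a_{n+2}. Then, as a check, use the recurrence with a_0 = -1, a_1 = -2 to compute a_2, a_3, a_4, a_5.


Substitute y = sum_n a_n x^n.
y''(x) has coefficient (n+2)(n+1) a_{n+2} at x^n;
-5 y'(x) has coefficient -5 (n+1) a_{n+1} at x^n;
-4 y(x) has coefficient -4 a_n at x^n.
Matching x^n: (n+2)(n+1) a_{n+2} - 5 (n+1) a_{n+1} - 4 a_n = 0.
Thus a_{n+2} = [5 (n+1) a_{n+1} + 4 a_n] / ((n+1)(n+2)).

Check with a_0 = -1, a_1 = -2 (apply the recurrence for n = 0, 1, 2, 3): a_0 = -1, a_1 = -2, a_2 = -7, a_3 = -13, a_4 = -223/12, a_5 = -1271/60.

a_(n+2) = [5 (n+1) a_(n+1) + 4 a_n] / ((n+1)(n+2)); check: a_0 = -1, a_1 = -2, a_2 = -7, a_3 = -13, a_4 = -223/12, a_5 = -1271/60


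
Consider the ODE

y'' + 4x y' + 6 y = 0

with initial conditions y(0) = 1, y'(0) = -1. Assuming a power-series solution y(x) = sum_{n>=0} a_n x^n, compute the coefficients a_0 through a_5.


Ansatz: y(x) = sum_{n>=0} a_n x^n, so y'(x) = sum_{n>=1} n a_n x^(n-1) and y''(x) = sum_{n>=2} n(n-1) a_n x^(n-2).
Substitute into P(x) y'' + Q(x) y' + R(x) y = 0 with P(x) = 1, Q(x) = 4x, R(x) = 6, and match powers of x.
Initial conditions: a_0 = 1, a_1 = -1.
Setting the coefficient of each power of x to zero and solving order by order (substituting the coefficients already found):
  x^0: 2 a_2 + 6 a_0 = 0  ->  2 a_2 = -6 a_0 = -6  ->  a_2 = -3
  x^1: 6 a_3 + 10 a_1 = 0  ->  6 a_3 = -10 a_1 = 10  ->  a_3 = 5/3
  x^2: 12 a_4 + 14 a_2 = 0  ->  12 a_4 = -14 a_2 = 42  ->  a_4 = 7/2
  x^3: 20 a_5 + 18 a_3 = 0  ->  20 a_5 = -18 a_3 = -30  ->  a_5 = -3/2
Truncated series: y(x) = 1 - x - 3 x^2 + (5/3) x^3 + (7/2) x^4 - (3/2) x^5 + O(x^6).

a_0 = 1; a_1 = -1; a_2 = -3; a_3 = 5/3; a_4 = 7/2; a_5 = -3/2


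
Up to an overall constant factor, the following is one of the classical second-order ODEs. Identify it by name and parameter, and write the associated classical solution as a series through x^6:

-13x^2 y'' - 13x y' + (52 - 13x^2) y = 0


All three coefficients share the factor -13; dividing through by -13 gives  x^2 y'' + x y' + (x^2 - 4) y = 0.
This matches the Bessel equation x^2 y'' + x y' + (x^2 - nu^2) y = 0 with nu^2 = 4, so nu = 2; the solution bounded at x = 0 is J_2(x).
Frobenius at x = 0: indicial roots ±nu; for r = nu the recurrence k(k + 2nu) c_k = -c_{k-2} gives the standard series J_nu(x) = sum_{k>=0} (-1)^k / (k! (k+nu)!) (x/2)^(2k+nu). Evaluate the first 3 terms:
  k = 0: (-1)^0 / (0! * 2! * 2^2) x^2 = 1/(1*2*4) x^2 = (1/8) x^2
  k = 1: (-1)^1 / (1! * 3! * 2^4) x^4 = -1/(1*6*16) x^4 = (-1/96) x^4
  k = 2: (-1)^2 / (2! * 4! * 2^6) x^6 = 1/(2*24*64) x^6 = (1/3072) x^6
Hence J_2(x) = x^6/3072 - x^4/96 + x^2/8 + ....

J_2(x); series = x^6/3072 - x^4/96 + x^2/8


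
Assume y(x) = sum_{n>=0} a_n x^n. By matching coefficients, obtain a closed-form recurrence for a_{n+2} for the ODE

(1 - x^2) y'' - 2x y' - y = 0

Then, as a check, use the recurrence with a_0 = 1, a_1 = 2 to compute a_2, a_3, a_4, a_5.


Substitute y = sum_n a_n x^n.
(1 - 1 x^2) y'' contributes (n+2)(n+1) a_{n+2} - n(n-1) a_n at x^n.
-2 x y'(x) contributes -2 n a_n at x^n.
-y(x) contributes -1 a_n at x^n.
Matching x^n: (n+2)(n+1) a_{n+2} + (-n(n-1) - 2 n - 1) a_n = 0.
Thus a_{n+2} = (n(n-1) + 2 n + 1) / ((n+1)(n+2)) * a_n.

Check with a_0 = 1, a_1 = 2 (apply the recurrence for n = 0, 1, 2, 3): a_0 = 1, a_1 = 2, a_2 = 1/2, a_3 = 1, a_4 = 7/24, a_5 = 13/20.

a_(n+2) = (n(n-1) + 2 n + 1) / ((n+1)(n+2)) * a_n; check: a_0 = 1, a_1 = 2, a_2 = 1/2, a_3 = 1, a_4 = 7/24, a_5 = 13/20


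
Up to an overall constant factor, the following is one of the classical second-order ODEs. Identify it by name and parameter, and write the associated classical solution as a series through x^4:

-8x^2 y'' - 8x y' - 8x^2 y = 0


All three coefficients share the factor -8; dividing through by -8 gives  x^2 y'' + x y' + x^2 y = 0.
This matches the Bessel equation x^2 y'' + x y' + (x^2 - nu^2) y = 0 with nu^2 = 0, so nu = 0; the solution bounded at x = 0 is J_0(x).
Frobenius at x = 0: indicial roots ±nu; for r = nu the recurrence k(k + 2nu) c_k = -c_{k-2} gives the standard series J_nu(x) = sum_{k>=0} (-1)^k / (k! (k+nu)!) (x/2)^(2k+nu). Evaluate the first 3 terms:
  k = 0: (-1)^0 / (0! * 0! * 2^0) x^0 = 1/(1*1*1) x^0 = (1) x^0
  k = 1: (-1)^1 / (1! * 1! * 2^2) x^2 = -1/(1*1*4) x^2 = (-1/4) x^2
  k = 2: (-1)^2 / (2! * 2! * 2^4) x^4 = 1/(2*2*16) x^4 = (1/64) x^4
Hence J_0(x) = x^4/64 - x^2/4 + 1 + ....

J_0(x); series = x^4/64 - x^2/4 + 1


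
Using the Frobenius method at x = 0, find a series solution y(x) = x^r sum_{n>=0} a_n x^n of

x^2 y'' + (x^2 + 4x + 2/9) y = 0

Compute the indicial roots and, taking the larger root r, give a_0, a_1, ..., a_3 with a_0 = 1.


Write in Frobenius form y'' + (p(x)/x) y' + (q(x)/x^2) y = 0:
  p(x) = 0,  q(x) = x^2 + 4x + 2/9.
Indicial equation: r(r-1) + (0) r + (2/9) = 0 -> roots r_1 = 2/3, r_2 = 1/3.
Take r = r_1 = 2/3. Let y(x) = x^r sum_{n>=0} a_n x^n with a_0 = 1.
Substitute y = x^r sum a_n x^n and match x^{r+n}. The recurrence is
  D(n) a_n + 4 a_{n-1} + 1 a_{n-2} = 0,  where D(n) = (r+n)(r+n-1) + (0)(r+n) + (2/9).
  a_n = [-4 a_{n-1} - 1 a_{n-2}] / D(n).
Since the indicial polynomial factors as (r - r_1)(r - r_2), D(n) = (r_1 + n - r_1)(r_1 + n - r_2) = n(n + 1/3).
Evaluating step by step (a_0 = 1):
  n = 1: D(1) = 1(1 + 1/3) = 4/3; numerator = -4(1) = -4; a_1 = (-4)/(4/3) = -3
  n = 2: D(2) = 2(2 + 1/3) = 14/3; numerator = -4(-3) - 1(1) = 11; a_2 = (11)/(14/3) = 33/14
  n = 3: D(3) = 3(3 + 1/3) = 10; numerator = -4(33/14) - 1(-3) = -45/7; a_3 = (-45/7)/(10) = -9/14

r = 2/3; a_0 = 1; a_1 = -3; a_2 = 33/14; a_3 = -9/14


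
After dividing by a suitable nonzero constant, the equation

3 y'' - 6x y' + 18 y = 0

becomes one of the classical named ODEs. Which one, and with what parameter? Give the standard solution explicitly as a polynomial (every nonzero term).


All three coefficients share the factor 3; dividing through by 3 gives  y'' - 2x y' + 6 y = 0.
This matches the Hermite equation y'' - 2x y' + 2n y = 0 with 2n = 6, so n = 3; the polynomial solution is H_3(x).
With y = sum_k a_k x^k, matching x^k gives (k+2)(k+1) a_{k+2} = 2(k - n) a_k = 2(k - 3) a_k. The right side vanishes at k = 3, so the series with the parity of 3 terminates at degree 3.
Standard normalization: leading coefficient of H_n is 2^n, so a_3 = 2^3 = 8. Work downward with a_k = (k+1)(k+2) a_{k+2} / (2(k - n)):
  a_1 = (2)(3)(8) / (2(1 - 3)) = 48/(-4) = -12
Hence H_3(x) = 8 x^3 - 12 x.

H_3(x); series = 8 x^3 - 12 x


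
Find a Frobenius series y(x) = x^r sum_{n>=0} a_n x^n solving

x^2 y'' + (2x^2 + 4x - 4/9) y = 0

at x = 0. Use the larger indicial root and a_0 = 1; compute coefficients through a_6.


Write in Frobenius form y'' + (p(x)/x) y' + (q(x)/x^2) y = 0:
  p(x) = 0,  q(x) = 2x^2 + 4x - 4/9.
Indicial equation: r(r-1) + (0) r + (-4/9) = 0 -> roots r_1 = 4/3, r_2 = -1/3.
Take r = r_1 = 4/3. Let y(x) = x^r sum_{n>=0} a_n x^n with a_0 = 1.
Substitute y = x^r sum a_n x^n and match x^{r+n}. The recurrence is
  D(n) a_n + 4 a_{n-1} + 2 a_{n-2} = 0,  where D(n) = (r+n)(r+n-1) + (0)(r+n) + (-4/9).
  a_n = [-4 a_{n-1} - 2 a_{n-2}] / D(n).
Since the indicial polynomial factors as (r - r_1)(r - r_2), D(n) = (r_1 + n - r_1)(r_1 + n - r_2) = n(n + 5/3).
Evaluating step by step (a_0 = 1):
  n = 1: D(1) = 1(1 + 5/3) = 8/3; numerator = -4(1) = -4; a_1 = (-4)/(8/3) = -3/2
  n = 2: D(2) = 2(2 + 5/3) = 22/3; numerator = -4(-3/2) - 2(1) = 4; a_2 = (4)/(22/3) = 6/11
  n = 3: D(3) = 3(3 + 5/3) = 14; numerator = -4(6/11) - 2(-3/2) = 9/11; a_3 = (9/11)/(14) = 9/154
  n = 4: D(4) = 4(4 + 5/3) = 68/3; numerator = -4(9/154) - 2(6/11) = -102/77; a_4 = (-102/77)/(68/3) = -9/154
  n = 5: D(5) = 5(5 + 5/3) = 100/3; numerator = -4(-9/154) - 2(9/154) = 9/77; a_5 = (9/77)/(100/3) = 27/7700
  n = 6: D(6) = 6(6 + 5/3) = 46; numerator = -4(27/7700) - 2(-9/154) = 18/175; a_6 = (18/175)/(46) = 9/4025

r = 4/3; a_0 = 1; a_1 = -3/2; a_2 = 6/11; a_3 = 9/154; a_4 = -9/154; a_5 = 27/7700; a_6 = 9/4025


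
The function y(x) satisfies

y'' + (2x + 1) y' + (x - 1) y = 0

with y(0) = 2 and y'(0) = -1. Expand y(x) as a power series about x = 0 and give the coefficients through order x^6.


Ansatz: y(x) = sum_{n>=0} a_n x^n, so y'(x) = sum_{n>=1} n a_n x^(n-1) and y''(x) = sum_{n>=2} n(n-1) a_n x^(n-2).
Substitute into P(x) y'' + Q(x) y' + R(x) y = 0 with P(x) = 1, Q(x) = 2x + 1, R(x) = x - 1, and match powers of x.
Initial conditions: a_0 = 2, a_1 = -1.
Setting the coefficient of each power of x to zero and solving order by order (substituting the coefficients already found):
  x^0: 2 a_2 + a_1 - a_0 = 0  ->  2 a_2 = -a_1 + a_0 = 3  ->  a_2 = 3/2
  x^1: 6 a_3 + 2 a_2 + a_1 + a_0 = 0  ->  6 a_3 = -2 a_2 - a_1 - a_0 = -4  ->  a_3 = -2/3
  x^2: 12 a_4 + 3 a_3 + 3 a_2 + a_1 = 0  ->  12 a_4 = -3 a_3 - 3 a_2 - a_1 = -3/2  ->  a_4 = -1/8
  x^3: 20 a_5 + 4 a_4 + 5 a_3 + a_2 = 0  ->  20 a_5 = -4 a_4 - 5 a_3 - a_2 = 7/3  ->  a_5 = 7/60
  x^4: 30 a_6 + 5 a_5 + 7 a_4 + a_3 = 0  ->  30 a_6 = -5 a_5 - 7 a_4 - a_3 = 23/24  ->  a_6 = 23/720
Truncated series: y(x) = 2 - x + (3/2) x^2 - (2/3) x^3 - (1/8) x^4 + (7/60) x^5 + (23/720) x^6 + O(x^7).

a_0 = 2; a_1 = -1; a_2 = 3/2; a_3 = -2/3; a_4 = -1/8; a_5 = 7/60; a_6 = 23/720


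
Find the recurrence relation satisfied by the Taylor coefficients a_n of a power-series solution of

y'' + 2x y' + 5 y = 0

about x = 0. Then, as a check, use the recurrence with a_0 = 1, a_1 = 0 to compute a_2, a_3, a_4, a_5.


Substitute y = sum_n a_n x^n.
y''(x) has coefficient (n+2)(n+1) a_{n+2} at x^n;
2 x y'(x) has coefficient 2 n a_n at x^n (shift);
5 y(x) has coefficient 5 a_n at x^n.
Matching x^n: (n+2)(n+1) a_{n+2} + (2n + 5) a_n = 0.
Thus a_{n+2} = (-2n - 5) / ((n+1)(n+2)) * a_n.

Check with a_0 = 1, a_1 = 0 (apply the recurrence for n = 0, 1, 2, 3): a_0 = 1, a_1 = 0, a_2 = -5/2, a_3 = 0, a_4 = 15/8, a_5 = 0.

a_(n+2) = (-2n - 5) / ((n+1)(n+2)) * a_n; check: a_0 = 1, a_1 = 0, a_2 = -5/2, a_3 = 0, a_4 = 15/8, a_5 = 0


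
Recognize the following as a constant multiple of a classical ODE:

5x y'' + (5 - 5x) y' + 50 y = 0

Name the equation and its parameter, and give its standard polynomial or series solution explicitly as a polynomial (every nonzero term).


All three coefficients share the factor 5; dividing through by 5 gives  x y'' + (1 - x) y' + 10 y = 0.
This matches the Laguerre equation x y'' + (1 - x) y' + n y = 0 with n = 10; the polynomial solution is L_10(x).
With y = sum_k a_k x^k, matching x^k gives (k+1)k a_{k+1} + (k+1) a_{k+1} - k a_k + n a_k = 0, i.e. (k+1)^2 a_{k+1} = (k - n) a_k = (k - 10) a_k. The right side vanishes at k = 10, so the series terminates at degree 10.
Standard normalization L_n(0) = 1 gives a_0 = 1. Work upward with a_{k+1} = (k - 10) a_k / (k+1)^2:
  a_1 = (0 - 10)(1) / 1^2 = -10/1 = -10
  a_2 = (1 - 10)(-10) / 2^2 = 90/4 = 45/2
  a_3 = (2 - 10)(45/2) / 3^2 = -180/9 = -20
  a_4 = (3 - 10)(-20) / 4^2 = 140/16 = 35/4
  a_5 = (4 - 10)(35/4) / 5^2 = (-105/2)/25 = -21/10
  a_6 = (5 - 10)(-21/10) / 6^2 = (21/2)/36 = 7/24
  a_7 = (6 - 10)(7/24) / 7^2 = (-7/6)/49 = -1/42
  a_8 = (7 - 10)(-1/42) / 8^2 = (1/14)/64 = 1/896
  a_9 = (8 - 10)(1/896) / 9^2 = (-1/448)/81 = -1/36288
  a_10 = (9 - 10)(-1/36288) / 10^2 = (1/36288)/100 = 1/3628800
Hence L_10(x) = x^10/3628800 - x^9/36288 + x^8/896 - x^7/42 + 7 x^6/24 - 21 x^5/10 + 35 x^4/4 - 20 x^3 + 45 x^2/2 - 10 x + 1.

L_10(x); series = x^10/3628800 - x^9/36288 + x^8/896 - x^7/42 + 7 x^6/24 - 21 x^5/10 + 35 x^4/4 - 20 x^3 + 45 x^2/2 - 10 x + 1


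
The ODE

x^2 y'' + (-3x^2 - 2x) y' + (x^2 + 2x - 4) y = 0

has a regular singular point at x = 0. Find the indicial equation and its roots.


Divide by x^2 to reach normal form y'' + P_1(x) y' + P_2(x) y = 0 with P_1(x) = -3 - 2/x and P_2(x) = 1 + 2/x - 4/x^2.
x = 0 is a singular point because the y'-coefficient -3 - 2/x has a pole at x = 0 and the y-coefficient 1 + 2/x - 4/x^2 has a pole at x = 0.
It is a regular singular point because x P_1(x) = p(x) = -3x - 2 and x^2 P_2(x) = q(x) = x^2 + 2x - 4 are polynomials, hence analytic at x = 0.
p(0) = -2,  q(0) = -4.
Indicial equation: r(r-1) + p(0) r + q(0) = 0, i.e. r^2 + (p(0) - 1) r + q(0) = 0, i.e. r^2 - 3 r - 4 = 0.
Discriminant: (-3)^2 - 4(-4) = 25, so r = (3 ± 5)/2.
Solving: r_1 = 4, r_2 = -1.

indicial: r^2 - 3 r - 4 = 0; roots r_1 = 4, r_2 = -1


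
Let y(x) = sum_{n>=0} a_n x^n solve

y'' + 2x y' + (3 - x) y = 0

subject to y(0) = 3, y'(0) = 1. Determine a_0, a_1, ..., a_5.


Ansatz: y(x) = sum_{n>=0} a_n x^n, so y'(x) = sum_{n>=1} n a_n x^(n-1) and y''(x) = sum_{n>=2} n(n-1) a_n x^(n-2).
Substitute into P(x) y'' + Q(x) y' + R(x) y = 0 with P(x) = 1, Q(x) = 2x, R(x) = 3 - x, and match powers of x.
Initial conditions: a_0 = 3, a_1 = 1.
Setting the coefficient of each power of x to zero and solving order by order (substituting the coefficients already found):
  x^0: 2 a_2 + 3 a_0 = 0  ->  2 a_2 = -3 a_0 = -9  ->  a_2 = -9/2
  x^1: 6 a_3 + 5 a_1 - a_0 = 0  ->  6 a_3 = -5 a_1 + a_0 = -2  ->  a_3 = -1/3
  x^2: 12 a_4 + 7 a_2 - a_1 = 0  ->  12 a_4 = -7 a_2 + a_1 = 65/2  ->  a_4 = 65/24
  x^3: 20 a_5 + 9 a_3 - a_2 = 0  ->  20 a_5 = -9 a_3 + a_2 = -3/2  ->  a_5 = -3/40
Truncated series: y(x) = 3 + x - (9/2) x^2 - (1/3) x^3 + (65/24) x^4 - (3/40) x^5 + O(x^6).

a_0 = 3; a_1 = 1; a_2 = -9/2; a_3 = -1/3; a_4 = 65/24; a_5 = -3/40


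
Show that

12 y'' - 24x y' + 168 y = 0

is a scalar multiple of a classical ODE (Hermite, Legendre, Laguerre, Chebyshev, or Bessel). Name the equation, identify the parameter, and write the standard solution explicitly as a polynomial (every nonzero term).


All three coefficients share the factor 12; dividing through by 12 gives  y'' - 2x y' + 14 y = 0.
This matches the Hermite equation y'' - 2x y' + 2n y = 0 with 2n = 14, so n = 7; the polynomial solution is H_7(x).
With y = sum_k a_k x^k, matching x^k gives (k+2)(k+1) a_{k+2} = 2(k - n) a_k = 2(k - 7) a_k. The right side vanishes at k = 7, so the series with the parity of 7 terminates at degree 7.
Standard normalization: leading coefficient of H_n is 2^n, so a_7 = 2^7 = 128. Work downward with a_k = (k+1)(k+2) a_{k+2} / (2(k - n)):
  a_5 = (6)(7)(128) / (2(5 - 7)) = 5376/(-4) = -1344
  a_3 = (4)(5)(-1344) / (2(3 - 7)) = -26880/(-8) = 3360
  a_1 = (2)(3)(3360) / (2(1 - 7)) = 20160/(-12) = -1680
Hence H_7(x) = 128 x^7 - 1344 x^5 + 3360 x^3 - 1680 x.

H_7(x); series = 128 x^7 - 1344 x^5 + 3360 x^3 - 1680 x


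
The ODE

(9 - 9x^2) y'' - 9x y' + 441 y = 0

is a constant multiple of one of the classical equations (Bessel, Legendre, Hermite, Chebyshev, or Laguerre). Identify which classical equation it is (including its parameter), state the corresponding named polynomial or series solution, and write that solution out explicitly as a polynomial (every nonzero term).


All three coefficients share the factor 9; dividing through by 9 gives  (1 - x^2) y'' - x y' + 49 y = 0.
This matches the Chebyshev equation (1 - x^2) y'' - x y' + n^2 y = 0 (note the -x y' term, not -2x y') with n^2 = 49, so n = 7; the polynomial solution is T_7(x).
With y = sum_k a_k x^k, matching x^k gives (k+2)(k+1) a_{k+2} = (k^2 - n^2) a_k = (k - 7)(k + 7) a_k. The right side vanishes at k = 7, so the series with the parity of 7 terminates at degree 7.
Standard normalization: leading coefficient of T_n is 2^(n-1), so a_7 = 2^6 = 64. Work downward with a_k = (k+1)(k+2) a_{k+2} / ((k - 7)(k + 7)):
  a_5 = (6)(7)(64) / ((5 - 7)(5 + 7)) = 2688/(-24) = -112
  a_3 = (4)(5)(-112) / ((3 - 7)(3 + 7)) = -2240/(-40) = 56
  a_1 = (2)(3)(56) / ((1 - 7)(1 + 7)) = 336/(-48) = -7
Hence T_7(x) = 64 x^7 - 112 x^5 + 56 x^3 - 7 x.

T_7(x); series = 64 x^7 - 112 x^5 + 56 x^3 - 7 x


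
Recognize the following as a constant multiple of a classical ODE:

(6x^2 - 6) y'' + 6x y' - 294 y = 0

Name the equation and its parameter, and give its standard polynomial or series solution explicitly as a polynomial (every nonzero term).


All three coefficients share the factor -6; dividing through by -6 gives  (1 - x^2) y'' - x y' + 49 y = 0.
This matches the Chebyshev equation (1 - x^2) y'' - x y' + n^2 y = 0 (note the -x y' term, not -2x y') with n^2 = 49, so n = 7; the polynomial solution is T_7(x).
With y = sum_k a_k x^k, matching x^k gives (k+2)(k+1) a_{k+2} = (k^2 - n^2) a_k = (k - 7)(k + 7) a_k. The right side vanishes at k = 7, so the series with the parity of 7 terminates at degree 7.
Standard normalization: leading coefficient of T_n is 2^(n-1), so a_7 = 2^6 = 64. Work downward with a_k = (k+1)(k+2) a_{k+2} / ((k - 7)(k + 7)):
  a_5 = (6)(7)(64) / ((5 - 7)(5 + 7)) = 2688/(-24) = -112
  a_3 = (4)(5)(-112) / ((3 - 7)(3 + 7)) = -2240/(-40) = 56
  a_1 = (2)(3)(56) / ((1 - 7)(1 + 7)) = 336/(-48) = -7
Hence T_7(x) = 64 x^7 - 112 x^5 + 56 x^3 - 7 x.

T_7(x); series = 64 x^7 - 112 x^5 + 56 x^3 - 7 x


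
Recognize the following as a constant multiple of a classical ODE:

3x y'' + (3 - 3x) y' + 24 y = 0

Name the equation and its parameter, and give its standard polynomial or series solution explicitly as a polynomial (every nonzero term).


All three coefficients share the factor 3; dividing through by 3 gives  x y'' + (1 - x) y' + 8 y = 0.
This matches the Laguerre equation x y'' + (1 - x) y' + n y = 0 with n = 8; the polynomial solution is L_8(x).
With y = sum_k a_k x^k, matching x^k gives (k+1)k a_{k+1} + (k+1) a_{k+1} - k a_k + n a_k = 0, i.e. (k+1)^2 a_{k+1} = (k - n) a_k = (k - 8) a_k. The right side vanishes at k = 8, so the series terminates at degree 8.
Standard normalization L_n(0) = 1 gives a_0 = 1. Work upward with a_{k+1} = (k - 8) a_k / (k+1)^2:
  a_1 = (0 - 8)(1) / 1^2 = -8/1 = -8
  a_2 = (1 - 8)(-8) / 2^2 = 56/4 = 14
  a_3 = (2 - 8)(14) / 3^2 = -84/9 = -28/3
  a_4 = (3 - 8)(-28/3) / 4^2 = (140/3)/16 = 35/12
  a_5 = (4 - 8)(35/12) / 5^2 = (-35/3)/25 = -7/15
  a_6 = (5 - 8)(-7/15) / 6^2 = (7/5)/36 = 7/180
  a_7 = (6 - 8)(7/180) / 7^2 = (-7/90)/49 = -1/630
  a_8 = (7 - 8)(-1/630) / 8^2 = (1/630)/64 = 1/40320
Hence L_8(x) = x^8/40320 - x^7/630 + 7 x^6/180 - 7 x^5/15 + 35 x^4/12 - 28 x^3/3 + 14 x^2 - 8 x + 1.

L_8(x); series = x^8/40320 - x^7/630 + 7 x^6/180 - 7 x^5/15 + 35 x^4/12 - 28 x^3/3 + 14 x^2 - 8 x + 1


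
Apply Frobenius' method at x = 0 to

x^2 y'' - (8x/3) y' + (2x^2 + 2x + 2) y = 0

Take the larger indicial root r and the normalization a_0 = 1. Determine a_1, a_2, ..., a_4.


Write in Frobenius form y'' + (p(x)/x) y' + (q(x)/x^2) y = 0:
  p(x) = -8/3,  q(x) = 2x^2 + 2x + 2.
Indicial equation: r(r-1) + (-8/3) r + (2) = 0 -> roots r_1 = 3, r_2 = 2/3.
Take r = r_1 = 3. Let y(x) = x^r sum_{n>=0} a_n x^n with a_0 = 1.
Substitute y = x^r sum a_n x^n and match x^{r+n}. The recurrence is
  D(n) a_n + 2 a_{n-1} + 2 a_{n-2} = 0,  where D(n) = (r+n)(r+n-1) + (-8/3)(r+n) + (2).
  a_n = [-2 a_{n-1} - 2 a_{n-2}] / D(n).
Since the indicial polynomial factors as (r - r_1)(r - r_2), D(n) = (r_1 + n - r_1)(r_1 + n - r_2) = n(n + 7/3).
Evaluating step by step (a_0 = 1):
  n = 1: D(1) = 1(1 + 7/3) = 10/3; numerator = -2(1) = -2; a_1 = (-2)/(10/3) = -3/5
  n = 2: D(2) = 2(2 + 7/3) = 26/3; numerator = -2(-3/5) - 2(1) = -4/5; a_2 = (-4/5)/(26/3) = -6/65
  n = 3: D(3) = 3(3 + 7/3) = 16; numerator = -2(-6/65) - 2(-3/5) = 18/13; a_3 = (18/13)/(16) = 9/104
  n = 4: D(4) = 4(4 + 7/3) = 76/3; numerator = -2(9/104) - 2(-6/65) = 3/260; a_4 = (3/260)/(76/3) = 9/19760

r = 3; a_0 = 1; a_1 = -3/5; a_2 = -6/65; a_3 = 9/104; a_4 = 9/19760


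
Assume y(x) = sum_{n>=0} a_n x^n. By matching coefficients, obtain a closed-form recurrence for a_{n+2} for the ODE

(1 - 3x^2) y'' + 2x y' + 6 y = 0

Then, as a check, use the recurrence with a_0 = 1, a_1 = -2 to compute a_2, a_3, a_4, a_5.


Substitute y = sum_n a_n x^n.
(1 - 3 x^2) y'' contributes (n+2)(n+1) a_{n+2} - 3 n(n-1) a_n at x^n.
2 x y'(x) contributes 2 n a_n at x^n.
6 y(x) contributes 6 a_n at x^n.
Matching x^n: (n+2)(n+1) a_{n+2} + (-3 n(n-1) + 2 n + 6) a_n = 0.
Thus a_{n+2} = (3 n(n-1) - 2 n - 6) / ((n+1)(n+2)) * a_n.

Check with a_0 = 1, a_1 = -2 (apply the recurrence for n = 0, 1, 2, 3): a_0 = 1, a_1 = -2, a_2 = -3, a_3 = 8/3, a_4 = 1, a_5 = 4/5.

a_(n+2) = (3 n(n-1) - 2 n - 6) / ((n+1)(n+2)) * a_n; check: a_0 = 1, a_1 = -2, a_2 = -3, a_3 = 8/3, a_4 = 1, a_5 = 4/5


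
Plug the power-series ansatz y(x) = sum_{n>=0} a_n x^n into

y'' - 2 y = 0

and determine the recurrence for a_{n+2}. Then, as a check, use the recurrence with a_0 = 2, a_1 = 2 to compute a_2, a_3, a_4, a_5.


Substitute y = sum_n a_n x^n into y'' + (const) y = 0.
y''(x) = sum_{n>=0} (n+2)(n+1) a_{n+2} x^n.
The ODE becomes sum_n [(n+2)(n+1) a_{n+2} - 2 a_n] x^n = 0.
Setting each coefficient to zero gives the recurrence:
  (n+2)(n+1) a_{n+2} - 2 a_n = 0,
  a_{n+2} = 2 / ((n+1)(n+2)) a_n.

Check with a_0 = 2, a_1 = 2 (apply the recurrence for n = 0, 1, 2, 3): a_0 = 2, a_1 = 2, a_2 = 2, a_3 = 2/3, a_4 = 1/3, a_5 = 1/15.

a_{n+2} = 2/((n+1)(n+2)) * a_n; check: a_0 = 2, a_1 = 2, a_2 = 2, a_3 = 2/3, a_4 = 1/3, a_5 = 1/15


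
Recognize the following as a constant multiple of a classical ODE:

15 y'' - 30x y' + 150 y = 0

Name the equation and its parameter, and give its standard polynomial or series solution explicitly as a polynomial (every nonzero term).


All three coefficients share the factor 15; dividing through by 15 gives  y'' - 2x y' + 10 y = 0.
This matches the Hermite equation y'' - 2x y' + 2n y = 0 with 2n = 10, so n = 5; the polynomial solution is H_5(x).
With y = sum_k a_k x^k, matching x^k gives (k+2)(k+1) a_{k+2} = 2(k - n) a_k = 2(k - 5) a_k. The right side vanishes at k = 5, so the series with the parity of 5 terminates at degree 5.
Standard normalization: leading coefficient of H_n is 2^n, so a_5 = 2^5 = 32. Work downward with a_k = (k+1)(k+2) a_{k+2} / (2(k - n)):
  a_3 = (4)(5)(32) / (2(3 - 5)) = 640/(-4) = -160
  a_1 = (2)(3)(-160) / (2(1 - 5)) = -960/(-8) = 120
Hence H_5(x) = 32 x^5 - 160 x^3 + 120 x.

H_5(x); series = 32 x^5 - 160 x^3 + 120 x


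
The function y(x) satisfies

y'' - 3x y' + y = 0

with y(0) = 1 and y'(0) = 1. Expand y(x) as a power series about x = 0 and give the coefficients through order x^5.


Ansatz: y(x) = sum_{n>=0} a_n x^n, so y'(x) = sum_{n>=1} n a_n x^(n-1) and y''(x) = sum_{n>=2} n(n-1) a_n x^(n-2).
Substitute into P(x) y'' + Q(x) y' + R(x) y = 0 with P(x) = 1, Q(x) = -3x, R(x) = 1, and match powers of x.
Initial conditions: a_0 = 1, a_1 = 1.
Setting the coefficient of each power of x to zero and solving order by order (substituting the coefficients already found):
  x^0: 2 a_2 + a_0 = 0  ->  2 a_2 = -a_0 = -1  ->  a_2 = -1/2
  x^1: 6 a_3 - 2 a_1 = 0  ->  6 a_3 = 2 a_1 = 2  ->  a_3 = 1/3
  x^2: 12 a_4 - 5 a_2 = 0  ->  12 a_4 = 5 a_2 = -5/2  ->  a_4 = -5/24
  x^3: 20 a_5 - 8 a_3 = 0  ->  20 a_5 = 8 a_3 = 8/3  ->  a_5 = 2/15
Truncated series: y(x) = 1 + x - (1/2) x^2 + (1/3) x^3 - (5/24) x^4 + (2/15) x^5 + O(x^6).

a_0 = 1; a_1 = 1; a_2 = -1/2; a_3 = 1/3; a_4 = -5/24; a_5 = 2/15


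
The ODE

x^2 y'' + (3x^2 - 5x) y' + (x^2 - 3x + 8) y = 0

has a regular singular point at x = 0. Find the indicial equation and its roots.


Divide by x^2 to reach normal form y'' + P_1(x) y' + P_2(x) y = 0 with P_1(x) = 3 - 5/x and P_2(x) = 1 - 3/x + 8/x^2.
x = 0 is a singular point because the y'-coefficient 3 - 5/x has a pole at x = 0 and the y-coefficient 1 - 3/x + 8/x^2 has a pole at x = 0.
It is a regular singular point because x P_1(x) = p(x) = 3x - 5 and x^2 P_2(x) = q(x) = x^2 - 3x + 8 are polynomials, hence analytic at x = 0.
p(0) = -5,  q(0) = 8.
Indicial equation: r(r-1) + p(0) r + q(0) = 0, i.e. r^2 + (p(0) - 1) r + q(0) = 0, i.e. r^2 - 6 r + 8 = 0.
Discriminant: (-6)^2 - 4(8) = 4, so r = (6 ± 2)/2.
Solving: r_1 = 4, r_2 = 2.

indicial: r^2 - 6 r + 8 = 0; roots r_1 = 4, r_2 = 2


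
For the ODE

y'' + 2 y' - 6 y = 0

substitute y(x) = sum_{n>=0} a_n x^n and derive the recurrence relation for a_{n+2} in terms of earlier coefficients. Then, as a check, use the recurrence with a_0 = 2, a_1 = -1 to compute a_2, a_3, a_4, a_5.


Substitute y = sum_n a_n x^n.
y''(x) has coefficient (n+2)(n+1) a_{n+2} at x^n;
2 y'(x) has coefficient 2 (n+1) a_{n+1} at x^n;
-6 y(x) has coefficient -6 a_n at x^n.
Matching x^n: (n+2)(n+1) a_{n+2} + 2 (n+1) a_{n+1} - 6 a_n = 0.
Thus a_{n+2} = [-2 (n+1) a_{n+1} + 6 a_n] / ((n+1)(n+2)).

Check with a_0 = 2, a_1 = -1 (apply the recurrence for n = 0, 1, 2, 3): a_0 = 2, a_1 = -1, a_2 = 7, a_3 = -17/3, a_4 = 19/3, a_5 = -127/30.

a_(n+2) = [-2 (n+1) a_(n+1) + 6 a_n] / ((n+1)(n+2)); check: a_0 = 2, a_1 = -1, a_2 = 7, a_3 = -17/3, a_4 = 19/3, a_5 = -127/30


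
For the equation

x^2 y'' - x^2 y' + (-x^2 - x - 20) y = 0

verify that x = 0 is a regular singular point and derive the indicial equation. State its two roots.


Divide by x^2 to reach normal form y'' + P_1(x) y' + P_2(x) y = 0 with P_1(x) = -1 and P_2(x) = -1 - 1/x - 20/x^2.
x = 0 is a singular point because the y-coefficient -1 - 1/x - 20/x^2 has a pole at x = 0.
It is a regular singular point because x P_1(x) = p(x) = -x and x^2 P_2(x) = q(x) = -x^2 - x - 20 are polynomials, hence analytic at x = 0.
p(0) = 0,  q(0) = -20.
Indicial equation: r(r-1) + p(0) r + q(0) = 0, i.e. r^2 + (p(0) - 1) r + q(0) = 0, i.e. r^2 - 1 r - 20 = 0.
Discriminant: (-1)^2 - 4(-20) = 81, so r = (1 ± 9)/2.
Solving: r_1 = 5, r_2 = -4.

indicial: r^2 - 1 r - 20 = 0; roots r_1 = 5, r_2 = -4


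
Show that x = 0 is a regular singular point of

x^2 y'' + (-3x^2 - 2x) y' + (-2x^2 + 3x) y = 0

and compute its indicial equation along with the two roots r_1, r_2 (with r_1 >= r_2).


Divide by x^2 to reach normal form y'' + P_1(x) y' + P_2(x) y = 0 with P_1(x) = -3 - 2/x and P_2(x) = -2 + 3/x.
x = 0 is a singular point because the y'-coefficient -3 - 2/x has a pole at x = 0 and the y-coefficient -2 + 3/x has a pole at x = 0.
It is a regular singular point because x P_1(x) = p(x) = -3x - 2 and x^2 P_2(x) = q(x) = -2x^2 + 3x are polynomials, hence analytic at x = 0.
p(0) = -2,  q(0) = 0.
Indicial equation: r(r-1) + p(0) r + q(0) = 0, i.e. r^2 + (p(0) - 1) r + q(0) = 0, i.e. r^2 - 3 r = 0.
Discriminant: (-3)^2 - 4(0) = 9, so r = (3 ± 3)/2.
Solving: r_1 = 3, r_2 = 0.

indicial: r^2 - 3 r = 0; roots r_1 = 3, r_2 = 0


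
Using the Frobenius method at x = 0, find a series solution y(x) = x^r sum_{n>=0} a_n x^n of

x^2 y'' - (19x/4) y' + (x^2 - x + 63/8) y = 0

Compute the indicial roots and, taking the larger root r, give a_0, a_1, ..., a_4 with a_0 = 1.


Write in Frobenius form y'' + (p(x)/x) y' + (q(x)/x^2) y = 0:
  p(x) = -19/4,  q(x) = x^2 - x + 63/8.
Indicial equation: r(r-1) + (-19/4) r + (63/8) = 0 -> roots r_1 = 7/2, r_2 = 9/4.
Take r = r_1 = 7/2. Let y(x) = x^r sum_{n>=0} a_n x^n with a_0 = 1.
Substitute y = x^r sum a_n x^n and match x^{r+n}. The recurrence is
  D(n) a_n - 1 a_{n-1} + 1 a_{n-2} = 0,  where D(n) = (r+n)(r+n-1) + (-19/4)(r+n) + (63/8).
  a_n = [1 a_{n-1} - 1 a_{n-2}] / D(n).
Since the indicial polynomial factors as (r - r_1)(r - r_2), D(n) = (r_1 + n - r_1)(r_1 + n - r_2) = n(n + 5/4).
Evaluating step by step (a_0 = 1):
  n = 1: D(1) = 1(1 + 5/4) = 9/4; numerator = 1(1) = 1; a_1 = (1)/(9/4) = 4/9
  n = 2: D(2) = 2(2 + 5/4) = 13/2; numerator = 1(4/9) - 1(1) = -5/9; a_2 = (-5/9)/(13/2) = -10/117
  n = 3: D(3) = 3(3 + 5/4) = 51/4; numerator = 1(-10/117) - 1(4/9) = -62/117; a_3 = (-62/117)/(51/4) = -248/5967
  n = 4: D(4) = 4(4 + 5/4) = 21; numerator = 1(-248/5967) - 1(-10/117) = 262/5967; a_4 = (262/5967)/(21) = 262/125307

r = 7/2; a_0 = 1; a_1 = 4/9; a_2 = -10/117; a_3 = -248/5967; a_4 = 262/125307


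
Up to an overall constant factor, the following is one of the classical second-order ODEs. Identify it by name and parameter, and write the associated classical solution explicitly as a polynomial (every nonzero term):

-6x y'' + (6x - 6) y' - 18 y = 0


All three coefficients share the factor -6; dividing through by -6 gives  x y'' + (1 - x) y' + 3 y = 0.
This matches the Laguerre equation x y'' + (1 - x) y' + n y = 0 with n = 3; the polynomial solution is L_3(x).
With y = sum_k a_k x^k, matching x^k gives (k+1)k a_{k+1} + (k+1) a_{k+1} - k a_k + n a_k = 0, i.e. (k+1)^2 a_{k+1} = (k - n) a_k = (k - 3) a_k. The right side vanishes at k = 3, so the series terminates at degree 3.
Standard normalization L_n(0) = 1 gives a_0 = 1. Work upward with a_{k+1} = (k - 3) a_k / (k+1)^2:
  a_1 = (0 - 3)(1) / 1^2 = -3/1 = -3
  a_2 = (1 - 3)(-3) / 2^2 = 6/4 = 3/2
  a_3 = (2 - 3)(3/2) / 3^2 = (-3/2)/9 = -1/6
Hence L_3(x) = -x^3/6 + 3 x^2/2 - 3 x + 1.

L_3(x); series = -x^3/6 + 3 x^2/2 - 3 x + 1


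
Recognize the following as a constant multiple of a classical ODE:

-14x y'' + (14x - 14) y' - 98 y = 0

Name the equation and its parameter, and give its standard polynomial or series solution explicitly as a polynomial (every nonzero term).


All three coefficients share the factor -14; dividing through by -14 gives  x y'' + (1 - x) y' + 7 y = 0.
This matches the Laguerre equation x y'' + (1 - x) y' + n y = 0 with n = 7; the polynomial solution is L_7(x).
With y = sum_k a_k x^k, matching x^k gives (k+1)k a_{k+1} + (k+1) a_{k+1} - k a_k + n a_k = 0, i.e. (k+1)^2 a_{k+1} = (k - n) a_k = (k - 7) a_k. The right side vanishes at k = 7, so the series terminates at degree 7.
Standard normalization L_n(0) = 1 gives a_0 = 1. Work upward with a_{k+1} = (k - 7) a_k / (k+1)^2:
  a_1 = (0 - 7)(1) / 1^2 = -7/1 = -7
  a_2 = (1 - 7)(-7) / 2^2 = 42/4 = 21/2
  a_3 = (2 - 7)(21/2) / 3^2 = (-105/2)/9 = -35/6
  a_4 = (3 - 7)(-35/6) / 4^2 = (70/3)/16 = 35/24
  a_5 = (4 - 7)(35/24) / 5^2 = (-35/8)/25 = -7/40
  a_6 = (5 - 7)(-7/40) / 6^2 = (7/20)/36 = 7/720
  a_7 = (6 - 7)(7/720) / 7^2 = (-7/720)/49 = -1/5040
Hence L_7(x) = -x^7/5040 + 7 x^6/720 - 7 x^5/40 + 35 x^4/24 - 35 x^3/6 + 21 x^2/2 - 7 x + 1.

L_7(x); series = -x^7/5040 + 7 x^6/720 - 7 x^5/40 + 35 x^4/24 - 35 x^3/6 + 21 x^2/2 - 7 x + 1


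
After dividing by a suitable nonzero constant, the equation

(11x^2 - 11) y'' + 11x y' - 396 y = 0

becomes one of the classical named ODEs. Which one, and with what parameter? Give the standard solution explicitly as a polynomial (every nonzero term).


All three coefficients share the factor -11; dividing through by -11 gives  (1 - x^2) y'' - x y' + 36 y = 0.
This matches the Chebyshev equation (1 - x^2) y'' - x y' + n^2 y = 0 (note the -x y' term, not -2x y') with n^2 = 36, so n = 6; the polynomial solution is T_6(x).
With y = sum_k a_k x^k, matching x^k gives (k+2)(k+1) a_{k+2} = (k^2 - n^2) a_k = (k - 6)(k + 6) a_k. The right side vanishes at k = 6, so the series with the parity of 6 terminates at degree 6.
Standard normalization: leading coefficient of T_n is 2^(n-1), so a_6 = 2^5 = 32. Work downward with a_k = (k+1)(k+2) a_{k+2} / ((k - 6)(k + 6)):
  a_4 = (5)(6)(32) / ((4 - 6)(4 + 6)) = 960/(-20) = -48
  a_2 = (3)(4)(-48) / ((2 - 6)(2 + 6)) = -576/(-32) = 18
  a_0 = (1)(2)(18) / ((0 - 6)(0 + 6)) = 36/(-36) = -1
Hence T_6(x) = 32 x^6 - 48 x^4 + 18 x^2 - 1.

T_6(x); series = 32 x^6 - 48 x^4 + 18 x^2 - 1
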